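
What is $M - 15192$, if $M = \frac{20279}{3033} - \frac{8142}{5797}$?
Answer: $- \frac{267017454115}{17582301} \approx -15187.0$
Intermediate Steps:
$M = \frac{92862677}{17582301}$ ($M = 20279 \cdot \frac{1}{3033} - \frac{8142}{5797} = \frac{20279}{3033} - \frac{8142}{5797} = \frac{92862677}{17582301} \approx 5.2816$)
$M - 15192 = \frac{92862677}{17582301} - 15192 = - \frac{267017454115}{17582301}$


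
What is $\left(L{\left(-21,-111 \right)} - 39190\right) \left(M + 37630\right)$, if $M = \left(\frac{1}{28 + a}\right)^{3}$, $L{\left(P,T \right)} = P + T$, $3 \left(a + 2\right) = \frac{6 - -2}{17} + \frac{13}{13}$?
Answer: $- \frac{3648680745507122482}{2465846551} \approx -1.4797 \cdot 10^{9}$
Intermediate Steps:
$a = - \frac{77}{51}$ ($a = -2 + \frac{\frac{6 - -2}{17} + \frac{13}{13}}{3} = -2 + \frac{\left(6 + 2\right) \frac{1}{17} + 13 \cdot \frac{1}{13}}{3} = -2 + \frac{8 \cdot \frac{1}{17} + 1}{3} = -2 + \frac{\frac{8}{17} + 1}{3} = -2 + \frac{1}{3} \cdot \frac{25}{17} = -2 + \frac{25}{51} = - \frac{77}{51} \approx -1.5098$)
$M = \frac{132651}{2465846551}$ ($M = \left(\frac{1}{28 - \frac{77}{51}}\right)^{3} = \left(\frac{1}{\frac{1351}{51}}\right)^{3} = \left(\frac{51}{1351}\right)^{3} = \frac{132651}{2465846551} \approx 5.3795 \cdot 10^{-5}$)
$\left(L{\left(-21,-111 \right)} - 39190\right) \left(M + 37630\right) = \left(\left(-21 - 111\right) - 39190\right) \left(\frac{132651}{2465846551} + 37630\right) = \left(-132 - 39190\right) \frac{92789805846781}{2465846551} = \left(-39322\right) \frac{92789805846781}{2465846551} = - \frac{3648680745507122482}{2465846551}$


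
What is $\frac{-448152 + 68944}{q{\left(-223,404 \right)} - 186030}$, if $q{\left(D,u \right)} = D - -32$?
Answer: $\frac{379208}{186221} \approx 2.0363$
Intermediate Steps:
$q{\left(D,u \right)} = 32 + D$ ($q{\left(D,u \right)} = D + 32 = 32 + D$)
$\frac{-448152 + 68944}{q{\left(-223,404 \right)} - 186030} = \frac{-448152 + 68944}{\left(32 - 223\right) - 186030} = - \frac{379208}{-191 - 186030} = - \frac{379208}{-186221} = \left(-379208\right) \left(- \frac{1}{186221}\right) = \frac{379208}{186221}$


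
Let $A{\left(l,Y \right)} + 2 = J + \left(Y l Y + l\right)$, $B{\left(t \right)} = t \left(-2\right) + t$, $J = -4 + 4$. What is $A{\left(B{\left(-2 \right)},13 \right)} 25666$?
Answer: $8675108$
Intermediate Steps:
$J = 0$
$B{\left(t \right)} = - t$ ($B{\left(t \right)} = - 2 t + t = - t$)
$A{\left(l,Y \right)} = -2 + l + l Y^{2}$ ($A{\left(l,Y \right)} = -2 + \left(0 + \left(Y l Y + l\right)\right) = -2 + \left(0 + \left(l Y^{2} + l\right)\right) = -2 + \left(0 + \left(l + l Y^{2}\right)\right) = -2 + \left(l + l Y^{2}\right) = -2 + l + l Y^{2}$)
$A{\left(B{\left(-2 \right)},13 \right)} 25666 = \left(-2 - -2 + \left(-1\right) \left(-2\right) 13^{2}\right) 25666 = \left(-2 + 2 + 2 \cdot 169\right) 25666 = \left(-2 + 2 + 338\right) 25666 = 338 \cdot 25666 = 8675108$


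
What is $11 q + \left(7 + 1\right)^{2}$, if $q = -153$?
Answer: $-1619$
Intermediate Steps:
$11 q + \left(7 + 1\right)^{2} = 11 \left(-153\right) + \left(7 + 1\right)^{2} = -1683 + 8^{2} = -1683 + 64 = -1619$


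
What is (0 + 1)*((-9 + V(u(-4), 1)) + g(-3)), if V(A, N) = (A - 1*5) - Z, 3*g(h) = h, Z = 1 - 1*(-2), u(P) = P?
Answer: -22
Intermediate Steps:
Z = 3 (Z = 1 + 2 = 3)
g(h) = h/3
V(A, N) = -8 + A (V(A, N) = (A - 1*5) - 1*3 = (A - 5) - 3 = (-5 + A) - 3 = -8 + A)
(0 + 1)*((-9 + V(u(-4), 1)) + g(-3)) = (0 + 1)*((-9 + (-8 - 4)) + (1/3)*(-3)) = 1*((-9 - 12) - 1) = 1*(-21 - 1) = 1*(-22) = -22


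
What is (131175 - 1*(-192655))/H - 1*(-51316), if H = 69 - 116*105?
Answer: 621164246/12111 ≈ 51289.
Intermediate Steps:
H = -12111 (H = 69 - 12180 = -12111)
(131175 - 1*(-192655))/H - 1*(-51316) = (131175 - 1*(-192655))/(-12111) - 1*(-51316) = (131175 + 192655)*(-1/12111) + 51316 = 323830*(-1/12111) + 51316 = -323830/12111 + 51316 = 621164246/12111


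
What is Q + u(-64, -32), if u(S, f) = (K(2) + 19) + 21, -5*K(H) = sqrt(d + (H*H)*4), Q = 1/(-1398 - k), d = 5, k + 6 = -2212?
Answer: 32801/820 - sqrt(21)/5 ≈ 39.085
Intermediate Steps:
k = -2218 (k = -6 - 2212 = -2218)
Q = 1/820 (Q = 1/(-1398 - 1*(-2218)) = 1/(-1398 + 2218) = 1/820 ≈ 0.0012195)
K(H) = -sqrt(5 + 4*H**2)/5 (K(H) = -sqrt(5 + (H*H)*4)/5 = -sqrt(5 + H**2*4)/5 = -sqrt(5 + 4*H**2)/5)
u(S, f) = 40 - sqrt(21)/5 (u(S, f) = (-sqrt(5 + 4*2**2)/5 + 19) + 21 = (-sqrt(5 + 4*4)/5 + 19) + 21 = (-sqrt(5 + 16)/5 + 19) + 21 = (-sqrt(21)/5 + 19) + 21 = (19 - sqrt(21)/5) + 21 = 40 - sqrt(21)/5)
Q + u(-64, -32) = 1/820 + (40 - sqrt(21)/5) = 32801/820 - sqrt(21)/5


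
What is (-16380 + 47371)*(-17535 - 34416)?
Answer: -1610013441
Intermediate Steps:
(-16380 + 47371)*(-17535 - 34416) = 30991*(-51951) = -1610013441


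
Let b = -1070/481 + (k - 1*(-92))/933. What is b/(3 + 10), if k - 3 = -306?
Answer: -1099801/5834049 ≈ -0.18851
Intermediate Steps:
k = -303 (k = 3 - 306 = -303)
b = -1099801/448773 (b = -1070/481 + (-303 - 1*(-92))/933 = -1070*1/481 + (-303 + 92)*(1/933) = -1070/481 - 211*1/933 = -1070/481 - 211/933 = -1099801/448773 ≈ -2.4507)
b/(3 + 10) = -1099801/448773/(3 + 10) = -1099801/448773/13 = (1/13)*(-1099801/448773) = -1099801/5834049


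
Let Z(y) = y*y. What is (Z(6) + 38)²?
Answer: 5476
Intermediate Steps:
Z(y) = y²
(Z(6) + 38)² = (6² + 38)² = (36 + 38)² = 74² = 5476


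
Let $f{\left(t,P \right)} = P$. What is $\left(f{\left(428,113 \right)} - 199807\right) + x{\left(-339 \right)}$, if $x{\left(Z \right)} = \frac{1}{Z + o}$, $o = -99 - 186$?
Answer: $- \frac{124609057}{624} \approx -1.9969 \cdot 10^{5}$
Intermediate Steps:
$o = -285$
$x{\left(Z \right)} = \frac{1}{-285 + Z}$ ($x{\left(Z \right)} = \frac{1}{Z - 285} = \frac{1}{-285 + Z}$)
$\left(f{\left(428,113 \right)} - 199807\right) + x{\left(-339 \right)} = \left(113 - 199807\right) + \frac{1}{-285 - 339} = -199694 + \frac{1}{-624} = -199694 - \frac{1}{624} = - \frac{124609057}{624}$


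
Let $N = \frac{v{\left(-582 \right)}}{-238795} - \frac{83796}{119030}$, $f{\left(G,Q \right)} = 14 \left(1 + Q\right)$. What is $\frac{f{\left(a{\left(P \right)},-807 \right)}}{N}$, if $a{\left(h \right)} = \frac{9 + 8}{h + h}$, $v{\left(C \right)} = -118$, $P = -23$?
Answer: $\frac{8018345192585}{499900507} \approx 16040.0$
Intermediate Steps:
$a{\left(h \right)} = \frac{17}{2 h}$
$f{\left(G,Q \right)} = 14 + 14 Q$
$N = - \frac{1999602028}{2842376885}$ ($N = - \frac{118}{-238795} - \frac{83796}{119030} = \left(-118\right) \left(- \frac{1}{238795}\right) - \frac{41898}{59515} = \frac{118}{238795} - \frac{41898}{59515} = - \frac{1999602028}{2842376885} \approx -0.7035$)
$\frac{f{\left(a{\left(P \right)},-807 \right)}}{N} = \frac{14 + 14 \left(-807\right)}{- \frac{1999602028}{2842376885}} = \left(14 - 11298\right) \left(- \frac{2842376885}{1999602028}\right) = \left(-11284\right) \left(- \frac{2842376885}{1999602028}\right) = \frac{8018345192585}{499900507}$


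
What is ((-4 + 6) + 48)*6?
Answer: 300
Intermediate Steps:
((-4 + 6) + 48)*6 = (2 + 48)*6 = 50*6 = 300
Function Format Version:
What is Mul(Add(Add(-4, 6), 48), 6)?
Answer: 300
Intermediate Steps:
Mul(Add(Add(-4, 6), 48), 6) = Mul(Add(2, 48), 6) = Mul(50, 6) = 300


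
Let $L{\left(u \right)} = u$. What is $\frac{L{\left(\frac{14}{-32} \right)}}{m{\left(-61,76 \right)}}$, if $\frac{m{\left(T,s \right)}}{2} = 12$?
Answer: $- \frac{7}{384} \approx -0.018229$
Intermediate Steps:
$m{\left(T,s \right)} = 24$ ($m{\left(T,s \right)} = 2 \cdot 12 = 24$)
$\frac{L{\left(\frac{14}{-32} \right)}}{m{\left(-61,76 \right)}} = \frac{14 \frac{1}{-32}}{24} = 14 \left(- \frac{1}{32}\right) \frac{1}{24} = \left(- \frac{7}{16}\right) \frac{1}{24} = - \frac{7}{384}$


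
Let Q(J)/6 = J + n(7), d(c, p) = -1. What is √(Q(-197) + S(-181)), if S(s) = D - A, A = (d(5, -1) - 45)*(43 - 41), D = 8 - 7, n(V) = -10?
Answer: I*√1149 ≈ 33.897*I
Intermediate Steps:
Q(J) = -60 + 6*J (Q(J) = 6*(J - 10) = 6*(-10 + J) = -60 + 6*J)
D = 1
A = -92 (A = (-1 - 45)*(43 - 41) = -46*2 = -92)
S(s) = 93 (S(s) = 1 - 1*(-92) = 1 + 92 = 93)
√(Q(-197) + S(-181)) = √((-60 + 6*(-197)) + 93) = √((-60 - 1182) + 93) = √(-1242 + 93) = √(-1149) = I*√1149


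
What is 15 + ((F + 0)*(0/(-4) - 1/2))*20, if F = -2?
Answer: 35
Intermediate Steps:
15 + ((F + 0)*(0/(-4) - 1/2))*20 = 15 + ((-2 + 0)*(0/(-4) - 1/2))*20 = 15 - 2*(0*(-¼) - 1*½)*20 = 15 - 2*(0 - ½)*20 = 15 - 2*(-½)*20 = 15 + 1*20 = 15 + 20 = 35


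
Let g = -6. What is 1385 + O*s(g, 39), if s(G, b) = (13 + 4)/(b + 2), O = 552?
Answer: 66169/41 ≈ 1613.9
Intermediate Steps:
s(G, b) = 17/(2 + b)
1385 + O*s(g, 39) = 1385 + 552*(17/(2 + 39)) = 1385 + 552*(17/41) = 1385 + 9384/41 = 66169/41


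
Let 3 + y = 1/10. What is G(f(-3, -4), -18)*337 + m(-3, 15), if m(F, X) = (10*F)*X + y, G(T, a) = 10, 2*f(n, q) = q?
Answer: 29171/10 ≈ 2917.1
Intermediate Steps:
y = -29/10 (y = -3 + 1/10 = -3 + ⅒ = -29/10 ≈ -2.9000)
f(n, q) = q/2
m(F, X) = -29/10 + 10*F*X (m(F, X) = (10*F)*X - 29/10 = 10*F*X - 29/10 = -29/10 + 10*F*X)
G(f(-3, -4), -18)*337 + m(-3, 15) = 10*337 + (-29/10 + 10*(-3)*15) = 3370 + (-29/10 - 450) = 3370 - 4529/10 = 29171/10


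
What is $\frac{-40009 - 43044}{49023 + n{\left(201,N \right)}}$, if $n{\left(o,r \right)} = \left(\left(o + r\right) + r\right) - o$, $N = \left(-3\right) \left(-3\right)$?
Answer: $- \frac{83053}{49041} \approx -1.6935$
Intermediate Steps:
$N = 9$
$n{\left(o,r \right)} = 2 r$ ($n{\left(o,r \right)} = \left(o + 2 r\right) - o = 2 r$)
$\frac{-40009 - 43044}{49023 + n{\left(201,N \right)}} = \frac{-40009 - 43044}{49023 + 2 \cdot 9} = - \frac{83053}{49023 + 18} = - \frac{83053}{49041}$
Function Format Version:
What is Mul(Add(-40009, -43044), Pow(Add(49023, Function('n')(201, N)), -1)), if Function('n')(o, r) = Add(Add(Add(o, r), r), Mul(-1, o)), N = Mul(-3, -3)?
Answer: Rational(-83053, 49041) ≈ -1.6935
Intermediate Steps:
N = 9
Function('n')(o, r) = Mul(2, r) (Function('n')(o, r) = Add(Add(o, Mul(2, r)), Mul(-1, o)) = Mul(2, r))
Mul(Add(-40009, -43044), Pow(Add(49023, Function('n')(201, N)), -1)) = Mul(Add(-40009, -43044), Pow(Add(49023, Mul(2, 9)), -1)) = Mul(-83053, Pow(Add(49023, 18), -1)) = Mul(-83053, Pow(49041, -1)) = Mul(-83053, Rational(1, 49041)) = Rational(-83053, 49041)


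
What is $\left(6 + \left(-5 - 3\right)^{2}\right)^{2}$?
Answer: $4900$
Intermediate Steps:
$\left(6 + \left(-5 - 3\right)^{2}\right)^{2} = \left(6 + \left(-8\right)^{2}\right)^{2} = \left(6 + 64\right)^{2} = 70^{2} = 4900$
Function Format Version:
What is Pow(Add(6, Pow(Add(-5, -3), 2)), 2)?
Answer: 4900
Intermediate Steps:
Pow(Add(6, Pow(Add(-5, -3), 2)), 2) = Pow(Add(6, Pow(-8, 2)), 2) = Pow(Add(6, 64), 2) = Pow(70, 2) = 4900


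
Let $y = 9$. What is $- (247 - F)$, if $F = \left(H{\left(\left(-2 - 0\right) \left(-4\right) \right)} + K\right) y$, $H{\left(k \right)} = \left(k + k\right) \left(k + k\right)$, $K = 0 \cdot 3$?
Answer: $2057$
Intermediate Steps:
$K = 0$
$H{\left(k \right)} = 4 k^{2}$ ($H{\left(k \right)} = 2 k 2 k = 4 k^{2}$)
$F = 2304$ ($F = \left(4 \left(\left(-2 - 0\right) \left(-4\right)\right)^{2} + 0\right) 9 = \left(4 \left(\left(-2 + 0\right) \left(-4\right)\right)^{2} + 0\right) 9 = \left(4 \left(\left(-2\right) \left(-4\right)\right)^{2} + 0\right) 9 = \left(4 \cdot 8^{2} + 0\right) 9 = \left(4 \cdot 64 + 0\right) 9 = \left(256 + 0\right) 9 = 256 \cdot 9 = 2304$)
$- (247 - F) = - (247 - 2304) = \left(-1\right) \left(-2057\right) = 2057$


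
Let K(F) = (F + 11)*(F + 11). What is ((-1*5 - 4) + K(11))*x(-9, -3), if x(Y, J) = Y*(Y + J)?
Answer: 51300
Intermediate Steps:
x(Y, J) = Y*(J + Y)
K(F) = (11 + F)**2 (K(F) = (11 + F)*(11 + F) = (11 + F)**2)
((-1*5 - 4) + K(11))*x(-9, -3) = ((-1*5 - 4) + (11 + 11)**2)*(-9*(-3 - 9)) = ((-5 - 4) + 22**2)*(-9*(-12)) = (-9 + 484)*108 = 475*108 = 51300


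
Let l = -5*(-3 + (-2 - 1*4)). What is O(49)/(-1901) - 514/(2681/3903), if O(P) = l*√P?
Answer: -3814520457/5096581 ≈ -748.45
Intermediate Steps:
l = 45 (l = -5*(-3 + (-2 - 4)) = -5*(-3 - 6) = -5*(-9) = 45)
O(P) = 45*√P
O(49)/(-1901) - 514/(2681/3903) = (45*√49)/(-1901) - 514/(2681/3903) = (45*7)*(-1/1901) - 514/(2681*(1/3903)) = 315*(-1/1901) - 514/2681/3903 = -315/1901 - 514*3903/2681 = -315/1901 - 2006142/2681 = -3814520457/5096581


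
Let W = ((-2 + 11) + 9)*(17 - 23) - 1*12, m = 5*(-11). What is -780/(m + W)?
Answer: 156/35 ≈ 4.4571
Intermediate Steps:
m = -55
W = -120 (W = (9 + 9)*(-6) - 12 = 18*(-6) - 12 = -108 - 12 = -120)
-780/(m + W) = -780/(-55 - 120) = -780/(-175) = -780*(-1/175) = 156/35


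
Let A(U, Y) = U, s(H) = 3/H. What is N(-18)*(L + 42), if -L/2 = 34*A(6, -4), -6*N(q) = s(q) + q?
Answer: -6649/6 ≈ -1108.2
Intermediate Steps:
N(q) = -1/(2*q) - q/6 (N(q) = -(3/q + q)/6 = -(q + 3/q)/6 = -1/(2*q) - q/6)
L = -408 (L = -68*6 = -2*204 = -408)
N(-18)*(L + 42) = ((1/6)*(-3 - 1*(-18)**2)/(-18))*(-408 + 42) = ((1/6)*(-1/18)*(-3 - 1*324))*(-366) = ((1/6)*(-1/18)*(-3 - 324))*(-366) = ((1/6)*(-1/18)*(-327))*(-366) = (109/36)*(-366) = -6649/6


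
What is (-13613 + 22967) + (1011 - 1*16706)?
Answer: -6341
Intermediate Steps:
(-13613 + 22967) + (1011 - 1*16706) = 9354 + (1011 - 16706) = 9354 - 15695 = -6341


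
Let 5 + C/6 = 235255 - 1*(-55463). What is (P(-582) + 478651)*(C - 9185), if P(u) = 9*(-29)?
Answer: 830051140270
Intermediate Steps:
P(u) = -261
C = 1744278 (C = -30 + 6*(235255 - 1*(-55463)) = -30 + 6*(235255 + 55463) = -30 + 6*290718 = -30 + 1744308 = 1744278)
(P(-582) + 478651)*(C - 9185) = (-261 + 478651)*(1744278 - 9185) = 478390*1735093 = 830051140270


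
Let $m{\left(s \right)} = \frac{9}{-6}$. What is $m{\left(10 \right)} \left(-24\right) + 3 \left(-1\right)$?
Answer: $33$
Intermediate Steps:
$m{\left(s \right)} = - \frac{3}{2}$ ($m{\left(s \right)} = 9 \left(- \frac{1}{6}\right) = - \frac{3}{2}$)
$m{\left(10 \right)} \left(-24\right) + 3 \left(-1\right) = \left(- \frac{3}{2}\right) \left(-24\right) + 3 \left(-1\right) = 36 - 3 = 33$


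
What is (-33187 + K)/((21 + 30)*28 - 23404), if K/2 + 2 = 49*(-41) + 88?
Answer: 37033/21976 ≈ 1.6852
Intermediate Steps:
K = -3846 (K = -4 + 2*(49*(-41) + 88) = -4 + 2*(-2009 + 88) = -4 + 2*(-1921) = -4 - 3842 = -3846)
(-33187 + K)/((21 + 30)*28 - 23404) = (-33187 - 3846)/((21 + 30)*28 - 23404) = -37033/(51*28 - 23404) = -37033/(1428 - 23404) = -37033/(-21976) = -37033*(-1/21976) = 37033/21976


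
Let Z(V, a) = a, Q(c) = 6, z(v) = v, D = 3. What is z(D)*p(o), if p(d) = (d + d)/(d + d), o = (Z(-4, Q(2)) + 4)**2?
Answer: 3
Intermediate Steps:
o = 100 (o = (6 + 4)**2 = 10**2 = 100)
p(d) = 1 (p(d) = (2*d)/((2*d)) = (2*d)*(1/(2*d)) = 1)
z(D)*p(o) = 3*1 = 3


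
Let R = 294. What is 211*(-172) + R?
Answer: -35998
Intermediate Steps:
211*(-172) + R = 211*(-172) + 294 = -36292 + 294 = -35998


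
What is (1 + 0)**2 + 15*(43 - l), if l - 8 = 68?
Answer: -494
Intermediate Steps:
l = 76 (l = 8 + 68 = 76)
(1 + 0)**2 + 15*(43 - l) = (1 + 0)**2 + 15*(43 - 1*76) = 1**2 + 15*(43 - 76) = 1 + 15*(-33) = 1 - 495 = -494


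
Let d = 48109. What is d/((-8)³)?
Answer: -48109/512 ≈ -93.963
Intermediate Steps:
d/((-8)³) = 48109/((-8)³) = 48109/(-512) = 48109*(-1/512) = -48109/512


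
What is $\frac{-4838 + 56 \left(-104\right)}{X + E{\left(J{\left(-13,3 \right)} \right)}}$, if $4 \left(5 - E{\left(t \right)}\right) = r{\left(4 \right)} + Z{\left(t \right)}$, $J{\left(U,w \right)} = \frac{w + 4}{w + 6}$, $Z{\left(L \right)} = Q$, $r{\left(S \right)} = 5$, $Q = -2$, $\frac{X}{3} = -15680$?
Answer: $\frac{42648}{188143} \approx 0.22668$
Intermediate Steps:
$X = -47040$ ($X = 3 \left(-15680\right) = -47040$)
$Z{\left(L \right)} = -2$
$J{\left(U,w \right)} = \frac{4 + w}{6 + w}$
$E{\left(t \right)} = \frac{17}{4}$ ($E{\left(t \right)} = 5 - \frac{5 - 2}{4} = 5 - \frac{3}{4} = \frac{17}{4}$)
$\frac{-4838 + 56 \left(-104\right)}{X + E{\left(J{\left(-13,3 \right)} \right)}} = \frac{-4838 + 56 \left(-104\right)}{-47040 + \frac{17}{4}} = \frac{-4838 - 5824}{- \frac{188143}{4}} = \left(-10662\right) \left(- \frac{4}{188143}\right) = \frac{42648}{188143}$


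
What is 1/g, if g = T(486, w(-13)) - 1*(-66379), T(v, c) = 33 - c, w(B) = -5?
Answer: 1/66417 ≈ 1.5056e-5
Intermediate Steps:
g = 66417 (g = (33 - 1*(-5)) - 1*(-66379) = (33 + 5) + 66379 = 38 + 66379 = 66417)
1/g = 1/66417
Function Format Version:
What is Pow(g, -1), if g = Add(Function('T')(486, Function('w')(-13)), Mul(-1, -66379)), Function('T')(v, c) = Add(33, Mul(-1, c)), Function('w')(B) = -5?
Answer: Rational(1, 66417) ≈ 1.5056e-5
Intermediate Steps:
g = 66417 (g = Add(Add(33, Mul(-1, -5)), Mul(-1, -66379)) = Add(Add(33, 5), 66379) = Add(38, 66379) = 66417)
Pow(g, -1) = Pow(66417, -1) = Rational(1, 66417)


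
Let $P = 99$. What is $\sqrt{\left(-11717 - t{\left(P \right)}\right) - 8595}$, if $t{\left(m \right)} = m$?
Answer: $i \sqrt{20411} \approx 142.87 i$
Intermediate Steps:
$\sqrt{\left(-11717 - t{\left(P \right)}\right) - 8595} = \sqrt{\left(-11717 - 99\right) - 8595} = \sqrt{-11816 - 8595} = \sqrt{-20411} = i \sqrt{20411}$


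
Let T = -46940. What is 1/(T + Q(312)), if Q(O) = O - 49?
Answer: -1/46677 ≈ -2.1424e-5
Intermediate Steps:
Q(O) = -49 + O
1/(T + Q(312)) = 1/(-46940 + (-49 + 312)) = 1/(-46940 + 263) = 1/(-46677) = -1/46677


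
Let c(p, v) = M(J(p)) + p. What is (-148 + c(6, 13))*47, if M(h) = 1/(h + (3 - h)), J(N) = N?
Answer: -19975/3 ≈ -6658.3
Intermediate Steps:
M(h) = 1/3
c(p, v) = 1/3 + p
(-148 + c(6, 13))*47 = (-148 + (1/3 + 6))*47 = (-148 + 19/3)*47 = -425/3*47 = -19975/3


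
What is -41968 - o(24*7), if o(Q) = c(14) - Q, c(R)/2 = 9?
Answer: -41818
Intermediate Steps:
c(R) = 18 (c(R) = 2*9 = 18)
o(Q) = 18 - Q
-41968 - o(24*7) = -41968 - (18 - 24*7) = -41968 - (18 - 1*168) = -41968 - (18 - 168) = -41968 - 1*(-150) = -41968 + 150 = -41818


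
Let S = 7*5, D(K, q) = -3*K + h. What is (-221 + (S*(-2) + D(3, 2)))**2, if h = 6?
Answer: 86436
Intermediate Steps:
D(K, q) = 6 - 3*K (D(K, q) = -3*K + 6 = 6 - 3*K)
S = 35
(-221 + (S*(-2) + D(3, 2)))**2 = (-221 + (35*(-2) + (6 - 3*3)))**2 = (-221 + (-70 + (6 - 9)))**2 = (-221 + (-70 - 3))**2 = (-221 - 73)**2 = (-294)**2 = 86436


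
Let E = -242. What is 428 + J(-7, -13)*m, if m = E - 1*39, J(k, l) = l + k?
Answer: 6048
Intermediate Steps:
J(k, l) = k + l
m = -281 (m = -242 - 1*39 = -242 - 39 = -281)
428 + J(-7, -13)*m = 428 + (-7 - 13)*(-281) = 428 - 20*(-281) = 428 + 5620 = 6048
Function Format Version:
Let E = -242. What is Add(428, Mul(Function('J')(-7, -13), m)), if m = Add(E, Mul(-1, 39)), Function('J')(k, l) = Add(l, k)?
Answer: 6048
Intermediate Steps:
Function('J')(k, l) = Add(k, l)
m = -281 (m = Add(-242, Mul(-1, 39)) = Add(-242, -39) = -281)
Add(428, Mul(Function('J')(-7, -13), m)) = Add(428, Mul(Add(-7, -13), -281)) = Add(428, Mul(-20, -281)) = Add(428, 5620) = 6048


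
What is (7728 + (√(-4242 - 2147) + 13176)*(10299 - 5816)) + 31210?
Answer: 59106946 + 4483*I*√6389 ≈ 5.9107e+7 + 3.5833e+5*I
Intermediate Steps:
(7728 + (√(-4242 - 2147) + 13176)*(10299 - 5816)) + 31210 = (7728 + (√(-6389) + 13176)*4483) + 31210 = (7728 + (I*√6389 + 13176)*4483) + 31210 = (7728 + (13176 + I*√6389)*4483) + 31210 = (7728 + (59068008 + 4483*I*√6389)) + 31210 = (59075736 + 4483*I*√6389) + 31210 = 59106946 + 4483*I*√6389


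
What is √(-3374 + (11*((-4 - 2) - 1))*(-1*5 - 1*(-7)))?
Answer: 42*I*√2 ≈ 59.397*I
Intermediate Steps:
√(-3374 + (11*((-4 - 2) - 1))*(-1*5 - 1*(-7))) = √(-3374 + (11*(-6 - 1))*(-5 + 7)) = √(-3374 + (11*(-7))*2) = √(-3374 - 77*2) = √(-3374 - 154) = √(-3528) = 42*I*√2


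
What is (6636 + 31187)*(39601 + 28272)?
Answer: 2567160479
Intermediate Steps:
(6636 + 31187)*(39601 + 28272) = 37823*67873 = 2567160479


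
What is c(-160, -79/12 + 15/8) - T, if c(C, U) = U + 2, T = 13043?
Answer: -313097/24 ≈ -13046.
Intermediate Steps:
c(C, U) = 2 + U
c(-160, -79/12 + 15/8) - T = (2 + (-79/12 + 15/8)) - 1*13043 = (2 + (-79*1/12 + 15*(1/8))) - 13043 = (2 + (-79/12 + 15/8)) - 13043 = (2 - 113/24) - 13043 = -65/24 - 13043 = -313097/24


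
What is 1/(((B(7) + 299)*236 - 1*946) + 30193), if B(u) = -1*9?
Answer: 1/97687 ≈ 1.0237e-5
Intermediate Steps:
B(u) = -9
1/(((B(7) + 299)*236 - 1*946) + 30193) = 1/(((-9 + 299)*236 - 1*946) + 30193) = 1/((290*236 - 946) + 30193) = 1/((68440 - 946) + 30193) = 1/(67494 + 30193) = 1/97687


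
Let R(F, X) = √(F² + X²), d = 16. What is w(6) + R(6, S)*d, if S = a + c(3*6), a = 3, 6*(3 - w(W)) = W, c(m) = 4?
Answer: 2 + 16*√85 ≈ 149.51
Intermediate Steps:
w(W) = 3 - W/6
S = 7 (S = 3 + 4 = 7)
w(6) + R(6, S)*d = (3 - ⅙*6) + √(6² + 7²)*16 = (3 - 1) + √(36 + 49)*16 = 2 + √85*16 = 2 + 16*√85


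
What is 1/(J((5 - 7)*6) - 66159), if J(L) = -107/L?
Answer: -12/793801 ≈ -1.5117e-5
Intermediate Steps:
1/(J((5 - 7)*6) - 66159) = 1/(-107*1/(6*(5 - 7)) - 66159) = 1/(-107/((-2*6)) - 66159) = 1/(-107/(-12) - 66159) = 1/(-107*(-1/12) - 66159) = 1/(107/12 - 66159) = 1/(-793801/12) = -12/793801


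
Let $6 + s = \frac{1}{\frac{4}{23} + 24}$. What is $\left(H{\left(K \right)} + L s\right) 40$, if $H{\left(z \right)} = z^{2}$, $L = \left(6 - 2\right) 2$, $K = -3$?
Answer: $- \frac{215000}{139} \approx -1546.8$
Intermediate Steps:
$L = 8$ ($L = 4 \cdot 2 = 8$)
$s = - \frac{3313}{556}$ ($s = -6 + \frac{1}{\frac{4}{23} + 24} = -6 + \frac{1}{\frac{556}{23}} = -6 + \frac{23}{556} = - \frac{3313}{556} \approx -5.9586$)
$\left(H{\left(K \right)} + L s\right) 40 = \left(\left(-3\right)^{2} + 8 \left(- \frac{3313}{556}\right)\right) 40 = \left(9 - \frac{6626}{139}\right) 40 = \left(- \frac{5375}{139}\right) 40 = - \frac{215000}{139}$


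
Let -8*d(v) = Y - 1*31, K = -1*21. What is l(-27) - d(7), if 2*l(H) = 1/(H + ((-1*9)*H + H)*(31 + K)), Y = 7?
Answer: -12797/4266 ≈ -2.9998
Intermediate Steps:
K = -21
l(H) = -1/(158*H) (l(H) = 1/(2*(H + ((-1*9)*H + H)*(31 - 21))) = 1/(2*(H + (-9*H + H)*10)) = 1/(2*(H - 8*H*10)) = 1/(2*(H - 80*H)) = 1/(2*((-79*H))) = (-1/(79*H))/2 = -1/(158*H))
d(v) = 3 (d(v) = -(7 - 1*31)/8 = -(7 - 31)/8 = -⅛*(-24) = 3)
l(-27) - d(7) = -1/158/(-27) - 1*3 = -1/158*(-1/27) - 3 = 1/4266 - 3 = -12797/4266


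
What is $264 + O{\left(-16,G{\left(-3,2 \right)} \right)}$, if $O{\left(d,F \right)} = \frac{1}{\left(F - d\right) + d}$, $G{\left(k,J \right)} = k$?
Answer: $\frac{791}{3} \approx 263.67$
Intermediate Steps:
$O{\left(d,F \right)} = \frac{1}{F}$
$264 + O{\left(-16,G{\left(-3,2 \right)} \right)} = 264 + \frac{1}{-3} = 264 - \frac{1}{3} = \frac{791}{3}$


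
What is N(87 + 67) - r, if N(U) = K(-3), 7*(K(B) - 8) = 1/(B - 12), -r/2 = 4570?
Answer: 960539/105 ≈ 9148.0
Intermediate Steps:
r = -9140 (r = -2*4570 = -9140)
K(B) = 8 + 1/(7*(-12 + B)) (K(B) = 8 + 1/(7*(B - 12)) = 8 + 1/(7*(-12 + B)))
N(U) = 839/105 (N(U) = (-671 + 56*(-3))/(7*(-12 - 3)) = (⅐)*(-671 - 168)/(-15) = (⅐)*(-1/15)*(-839) = 839/105)
N(87 + 67) - r = 839/105 - 1*(-9140) = 839/105 + 9140 = 960539/105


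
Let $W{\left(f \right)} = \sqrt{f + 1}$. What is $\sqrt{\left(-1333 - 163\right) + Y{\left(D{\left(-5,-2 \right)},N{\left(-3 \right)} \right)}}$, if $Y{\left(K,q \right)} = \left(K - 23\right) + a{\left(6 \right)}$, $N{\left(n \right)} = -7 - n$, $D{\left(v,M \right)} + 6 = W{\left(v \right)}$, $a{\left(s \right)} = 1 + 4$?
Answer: $\sqrt{-1520 + 2 i} \approx 0.0257 + 38.987 i$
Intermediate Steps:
$a{\left(s \right)} = 5$
$W{\left(f \right)} = \sqrt{1 + f}$
$D{\left(v,M \right)} = -6 + \sqrt{1 + v}$
$Y{\left(K,q \right)} = -18 + K$ ($Y{\left(K,q \right)} = \left(K - 23\right) + 5 = \left(-23 + K\right) + 5 = -18 + K$)
$\sqrt{\left(-1333 - 163\right) + Y{\left(D{\left(-5,-2 \right)},N{\left(-3 \right)} \right)}} = \sqrt{\left(-1333 - 163\right) - \left(24 - \sqrt{1 - 5}\right)} = \sqrt{\left(-1333 - 163\right) - \left(24 - 2 i\right)} = \sqrt{-1496 - \left(24 - 2 i\right)} = \sqrt{-1520 + 2 i}$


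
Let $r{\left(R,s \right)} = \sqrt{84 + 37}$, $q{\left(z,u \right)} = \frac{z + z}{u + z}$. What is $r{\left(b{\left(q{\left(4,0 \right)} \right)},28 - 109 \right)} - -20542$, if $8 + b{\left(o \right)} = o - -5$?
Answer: $20553$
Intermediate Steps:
$q{\left(z,u \right)} = \frac{2 z}{u + z}$
$b{\left(o \right)} = -3 + o$ ($b{\left(o \right)} = -8 + \left(o - -5\right) = -8 + \left(o + 5\right) = -8 + \left(5 + o\right) = -3 + o$)
$r{\left(R,s \right)} = 11$ ($r{\left(R,s \right)} = \sqrt{121} = 11$)
$r{\left(b{\left(q{\left(4,0 \right)} \right)},28 - 109 \right)} - -20542 = 11 - -20542 = 11 + 20542 = 20553$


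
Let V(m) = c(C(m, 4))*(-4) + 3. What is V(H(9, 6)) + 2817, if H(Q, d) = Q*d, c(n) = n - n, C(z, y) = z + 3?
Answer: 2820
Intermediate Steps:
C(z, y) = 3 + z
c(n) = 0
V(m) = 3 (V(m) = 0*(-4) + 3 = 0 + 3 = 3)
V(H(9, 6)) + 2817 = 3 + 2817 = 2820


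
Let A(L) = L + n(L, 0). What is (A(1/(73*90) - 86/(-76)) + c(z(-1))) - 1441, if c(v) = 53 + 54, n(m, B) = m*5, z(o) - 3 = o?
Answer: -27612596/20805 ≈ -1327.2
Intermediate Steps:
z(o) = 3 + o
n(m, B) = 5*m
c(v) = 107
A(L) = 6*L (A(L) = L + 5*L = 6*L)
(A(1/(73*90) - 86/(-76)) + c(z(-1))) - 1441 = (6*(1/(73*90) - 86/(-76)) + 107) - 1441 = (6*((1/73)*(1/90) - 86*(-1/76)) + 107) - 1441 = (6*(1/6570 + 43/38) + 107) - 1441 = (6*(70637/62415) + 107) - 1441 = (141274/20805 + 107) - 1441 = 2367409/20805 - 1441 = -27612596/20805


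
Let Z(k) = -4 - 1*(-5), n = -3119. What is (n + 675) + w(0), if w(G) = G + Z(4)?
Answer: -2443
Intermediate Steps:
Z(k) = 1 (Z(k) = -4 + 5 = 1)
w(G) = 1 + G (w(G) = G + 1 = 1 + G)
(n + 675) + w(0) = (-3119 + 675) + (1 + 0) = -2444 + 1 = -2443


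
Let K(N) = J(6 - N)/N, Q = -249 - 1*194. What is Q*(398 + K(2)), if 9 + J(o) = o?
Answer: -350413/2 ≈ -1.7521e+5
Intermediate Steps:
Q = -443 (Q = -249 - 194 = -443)
J(o) = -9 + o
K(N) = (-3 - N)/N (K(N) = (-9 + (6 - N))/N = (-3 - N)/N)
Q*(398 + K(2)) = -443*(398 + (-3 - 1*2)/2) = -443*(398 + (-3 - 2)/2) = -443*(398 + (½)*(-5)) = -443*(398 - 5/2) = -443*791/2 = -350413/2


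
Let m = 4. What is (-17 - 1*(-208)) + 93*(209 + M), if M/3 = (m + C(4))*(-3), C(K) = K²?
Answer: 2888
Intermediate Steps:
M = -180 (M = 3*((4 + 4²)*(-3)) = 3*((4 + 16)*(-3)) = 3*(20*(-3)) = 3*(-60) = -180)
(-17 - 1*(-208)) + 93*(209 + M) = (-17 - 1*(-208)) + 93*(209 - 180) = (-17 + 208) + 93*29 = 191 + 2697 = 2888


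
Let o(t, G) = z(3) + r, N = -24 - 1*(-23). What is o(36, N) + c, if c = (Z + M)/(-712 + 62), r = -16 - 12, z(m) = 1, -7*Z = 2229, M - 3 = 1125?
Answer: -128517/4550 ≈ -28.245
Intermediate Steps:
M = 1128 (M = 3 + 1125 = 1128)
Z = -2229/7 (Z = -1/7*2229 = -2229/7 ≈ -318.43)
N = -1 (N = -24 + 23 = -1)
r = -28
c = -5667/4550 (c = (-2229/7 + 1128)/(-712 + 62) = (5667/7)/(-650) = (5667/7)*(-1/650) = -5667/4550 ≈ -1.2455)
o(t, G) = -27 (o(t, G) = 1 - 28 = -27)
o(36, N) + c = -27 - 5667/4550 = -128517/4550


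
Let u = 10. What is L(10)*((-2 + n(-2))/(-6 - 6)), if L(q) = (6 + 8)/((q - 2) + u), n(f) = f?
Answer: 7/27 ≈ 0.25926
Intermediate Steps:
L(q) = 14/(8 + q) (L(q) = (6 + 8)/((q - 2) + 10) = 14/((-2 + q) + 10) = 14/(8 + q))
L(10)*((-2 + n(-2))/(-6 - 6)) = (14/(8 + 10))*((-2 - 2)/(-6 - 6)) = (14/18)*(-4/(-12)) = (14*(1/18))*(-4*(-1/12)) = (7/9)*(⅓) = 7/27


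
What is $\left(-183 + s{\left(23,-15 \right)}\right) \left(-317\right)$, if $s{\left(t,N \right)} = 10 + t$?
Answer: $47550$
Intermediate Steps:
$\left(-183 + s{\left(23,-15 \right)}\right) \left(-317\right) = \left(-183 + \left(10 + 23\right)\right) \left(-317\right) = \left(-183 + 33\right) \left(-317\right) = \left(-150\right) \left(-317\right) = 47550$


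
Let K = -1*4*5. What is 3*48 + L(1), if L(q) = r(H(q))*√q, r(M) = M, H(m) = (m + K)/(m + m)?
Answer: 269/2 ≈ 134.50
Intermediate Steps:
K = -20 (K = -4*5 = -20)
H(m) = (-20 + m)/(2*m) (H(m) = (m - 20)/(m + m) = (-20 + m)/((2*m)) = (-20 + m)*(1/(2*m)) = (-20 + m)/(2*m))
L(q) = (-20 + q)/(2*√q) (L(q) = ((-20 + q)/(2*q))*√q = (-20 + q)/(2*√q))
3*48 + L(1) = 3*48 + (-20 + 1)/(2*√1) = 144 + (½)*1*(-19) = 144 - 19/2 = 269/2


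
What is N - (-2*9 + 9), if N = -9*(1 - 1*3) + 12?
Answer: 39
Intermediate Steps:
N = 30 (N = -9*(1 - 3) + 12 = -9*(-2) + 12 = 18 + 12 = 30)
N - (-2*9 + 9) = 30 - (-2*9 + 9) = 30 - (-18 + 9) = 30 - 1*(-9) = 30 + 9 = 39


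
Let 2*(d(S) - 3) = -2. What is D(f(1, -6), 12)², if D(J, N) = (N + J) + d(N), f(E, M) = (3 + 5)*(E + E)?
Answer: 900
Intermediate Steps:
d(S) = 2 (d(S) = 3 + (½)*(-2) = 3 - 1 = 2)
f(E, M) = 16*E (f(E, M) = 8*(2*E) = 16*E)
D(J, N) = 2 + J + N (D(J, N) = (N + J) + 2 = (J + N) + 2 = 2 + J + N)
D(f(1, -6), 12)² = (2 + 16*1 + 12)² = (2 + 16 + 12)² = 30² = 900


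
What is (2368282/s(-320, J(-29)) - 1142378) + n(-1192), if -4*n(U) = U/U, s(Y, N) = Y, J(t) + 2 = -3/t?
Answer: -183964661/160 ≈ -1.1498e+6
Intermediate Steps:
J(t) = -2 - 3/t
n(U) = -1/4 (n(U) = -U/(4*U) = -1/4*1 = -1/4)
(2368282/s(-320, J(-29)) - 1142378) + n(-1192) = (2368282/(-320) - 1142378) - 1/4 = (2368282*(-1/320) - 1142378) - 1/4 = (-1184141/160 - 1142378) - 1/4 = -183964621/160 - 1/4 = -183964661/160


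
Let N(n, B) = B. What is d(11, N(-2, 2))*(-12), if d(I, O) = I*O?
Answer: -264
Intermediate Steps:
d(11, N(-2, 2))*(-12) = (11*2)*(-12) = 22*(-12) = -264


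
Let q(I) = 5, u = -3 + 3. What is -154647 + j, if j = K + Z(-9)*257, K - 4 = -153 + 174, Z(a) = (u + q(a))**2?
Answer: -148197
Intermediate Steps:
u = 0
Z(a) = 25 (Z(a) = (0 + 5)**2 = 5**2 = 25)
K = 25 (K = 4 + (-153 + 174) = 4 + 21 = 25)
j = 6450 (j = 25 + 25*257 = 25 + 6425 = 6450)
-154647 + j = -154647 + 6450 = -148197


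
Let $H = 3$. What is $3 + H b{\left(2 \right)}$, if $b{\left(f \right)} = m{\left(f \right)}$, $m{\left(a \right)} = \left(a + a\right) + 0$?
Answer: $15$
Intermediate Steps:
$m{\left(a \right)} = 2 a$ ($m{\left(a \right)} = 2 a + 0 = 2 a$)
$b{\left(f \right)} = 2 f$
$3 + H b{\left(2 \right)} = 3 + 3 \cdot 2 \cdot 2 = 3 + 3 \cdot 4 = 3 + 12 = 15$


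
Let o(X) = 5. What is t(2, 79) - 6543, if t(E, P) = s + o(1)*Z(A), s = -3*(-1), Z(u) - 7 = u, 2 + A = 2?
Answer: -6505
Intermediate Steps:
A = 0 (A = -2 + 2 = 0)
Z(u) = 7 + u
s = 3
t(E, P) = 38 (t(E, P) = 3 + 5*(7 + 0) = 3 + 5*7 = 3 + 35 = 38)
t(2, 79) - 6543 = 38 - 6543 = -6505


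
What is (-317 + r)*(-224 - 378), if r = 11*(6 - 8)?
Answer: 204078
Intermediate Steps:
r = -22 (r = 11*(-2) = -22)
(-317 + r)*(-224 - 378) = (-317 - 22)*(-224 - 378) = -339*(-602) = 204078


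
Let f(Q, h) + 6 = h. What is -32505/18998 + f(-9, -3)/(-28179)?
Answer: -101754157/59482738 ≈ -1.7106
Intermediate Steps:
f(Q, h) = -6 + h
-32505/18998 + f(-9, -3)/(-28179) = -32505/18998 + (-6 - 3)/(-28179) = -32505*1/18998 - 9*(-1/28179) = -32505/18998 + 1/3131 = -101754157/59482738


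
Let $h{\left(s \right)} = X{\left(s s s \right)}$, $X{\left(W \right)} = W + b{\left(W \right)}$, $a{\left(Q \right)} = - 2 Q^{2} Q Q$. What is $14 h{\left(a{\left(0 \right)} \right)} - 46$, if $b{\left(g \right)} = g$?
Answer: $-46$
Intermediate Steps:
$a{\left(Q \right)} = - 2 Q^{4}$ ($a{\left(Q \right)} = - 2 Q^{3} Q = - 2 Q^{4}$)
$X{\left(W \right)} = 2 W$ ($X{\left(W \right)} = W + W = 2 W$)
$h{\left(s \right)} = 2 s^{3}$ ($h{\left(s \right)} = 2 s s s = 2 s^{2} s = 2 s^{3}$)
$14 h{\left(a{\left(0 \right)} \right)} - 46 = 14 \cdot 2 \left(- 2 \cdot 0^{4}\right)^{3} - 46 = 14 \cdot 2 \left(\left(-2\right) 0\right)^{3} - 46 = 14 \cdot 2 \cdot 0^{3} - 46 = 14 \cdot 2 \cdot 0 - 46 = 14 \cdot 0 - 46 = 0 - 46 = -46$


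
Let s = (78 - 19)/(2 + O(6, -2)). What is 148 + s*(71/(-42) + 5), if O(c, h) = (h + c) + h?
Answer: 33065/168 ≈ 196.82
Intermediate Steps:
O(c, h) = c + 2*h (O(c, h) = (c + h) + h = c + 2*h)
s = 59/4 (s = (78 - 19)/(2 + (6 + 2*(-2))) = 59/(2 + (6 - 4)) = 59/(2 + 2) = 59/4 ≈ 14.750)
148 + s*(71/(-42) + 5) = 148 + 59*(71/(-42) + 5)/4 = 148 + 59*(71*(-1/42) + 5)/4 = 148 + 59*(-71/42 + 5)/4 = 148 + (59/4)*(139/42) = 148 + 8201/168 = 33065/168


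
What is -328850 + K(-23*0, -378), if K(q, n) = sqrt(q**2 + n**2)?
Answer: -328472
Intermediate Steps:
K(q, n) = sqrt(n**2 + q**2)
-328850 + K(-23*0, -378) = -328850 + sqrt((-378)**2 + (-23*0)**2) = -328850 + sqrt(142884 + 0**2) = -328850 + sqrt(142884 + 0) = -328850 + sqrt(142884) = -328850 + 378 = -328472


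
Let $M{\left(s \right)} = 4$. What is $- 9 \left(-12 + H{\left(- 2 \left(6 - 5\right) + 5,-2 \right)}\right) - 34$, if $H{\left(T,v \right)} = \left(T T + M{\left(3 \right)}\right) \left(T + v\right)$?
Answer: $-43$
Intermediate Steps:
$H{\left(T,v \right)} = \left(4 + T^{2}\right) \left(T + v\right)$ ($H{\left(T,v \right)} = \left(T T + 4\right) \left(T + v\right) = \left(T^{2} + 4\right) \left(T + v\right) = \left(4 + T^{2}\right) \left(T + v\right)$)
$- 9 \left(-12 + H{\left(- 2 \left(6 - 5\right) + 5,-2 \right)}\right) - 34 = - 9 \left(-12 + \left(\left(- 2 \left(6 - 5\right) + 5\right)^{3} + 4 \left(- 2 \left(6 - 5\right) + 5\right) + 4 \left(-2\right) - 2 \left(- 2 \left(6 - 5\right) + 5\right)^{2}\right)\right) - 34 = - 9 \left(-12 - \left(8 - \left(\left(-2\right) 1 + 5\right)^{3} - 4 \left(\left(-2\right) 1 + 5\right) + 2 \left(\left(-2\right) 1 + 5\right)^{2}\right)\right) - 34 = - 9 \left(-12 - \left(8 - \left(-2 + 5\right)^{3} - 4 \left(-2 + 5\right) + 2 \left(-2 + 5\right)^{2}\right)\right) - 34 = - 9 \left(-12 + \left(3^{3} + 4 \cdot 3 - 8 - 2 \cdot 3^{2}\right)\right) - 34 = - 9 \left(-12 + \left(27 + 12 - 8 - 18\right)\right) - 34 = - 9 \left(-12 + 13\right) - 34 = \left(-9\right) 1 - 34 = -9 - 34 = -43$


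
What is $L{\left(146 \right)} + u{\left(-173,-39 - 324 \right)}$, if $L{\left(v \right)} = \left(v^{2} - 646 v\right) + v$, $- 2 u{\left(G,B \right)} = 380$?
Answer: $-73044$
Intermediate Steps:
$u{\left(G,B \right)} = -190$ ($u{\left(G,B \right)} = \left(- \frac{1}{2}\right) 380 = -190$)
$L{\left(v \right)} = v^{2} - 645 v$
$L{\left(146 \right)} + u{\left(-173,-39 - 324 \right)} = 146 \left(-645 + 146\right) - 190 = 146 \left(-499\right) - 190 = -72854 - 190 = -73044$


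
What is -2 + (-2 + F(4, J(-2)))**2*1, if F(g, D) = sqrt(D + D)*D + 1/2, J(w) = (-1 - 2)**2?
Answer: 5833/4 - 81*sqrt(2) ≈ 1343.7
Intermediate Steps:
J(w) = 9 (J(w) = (-3)**2 = 9)
F(g, D) = 1/2 + sqrt(2)*D**(3/2) (F(g, D) = sqrt(2*D)*D + 1/2 = (sqrt(2)*sqrt(D))*D + 1/2 = sqrt(2)*D**(3/2) + 1/2 = 1/2 + sqrt(2)*D**(3/2))
-2 + (-2 + F(4, J(-2)))**2*1 = -2 + (-2 + (1/2 + sqrt(2)*9**(3/2)))**2*1 = -2 + (-2 + (1/2 + sqrt(2)*27))**2*1 = -2 + (-2 + (1/2 + 27*sqrt(2)))**2*1 = -2 + (-3/2 + 27*sqrt(2))**2*1 = -2 + (-3/2 + 27*sqrt(2))**2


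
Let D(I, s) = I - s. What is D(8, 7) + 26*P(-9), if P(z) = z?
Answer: -233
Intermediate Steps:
D(8, 7) + 26*P(-9) = (8 - 1*7) + 26*(-9) = (8 - 7) - 234 = 1 - 234 = -233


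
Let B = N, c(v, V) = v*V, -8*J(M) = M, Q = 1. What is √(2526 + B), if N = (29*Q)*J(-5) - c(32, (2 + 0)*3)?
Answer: √37634/4 ≈ 48.499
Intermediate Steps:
J(M) = -M/8
c(v, V) = V*v
N = -1391/8 (N = (29*1)*(-⅛*(-5)) - (2 + 0)*3*32 = 29*(5/8) - 2*3*32 = 145/8 - 6*32 = 145/8 - 1*192 = 145/8 - 192 = -1391/8 ≈ -173.88)
B = -1391/8 ≈ -173.88
√(2526 + B) = √(2526 - 1391/8) = √(18817/8) = √37634/4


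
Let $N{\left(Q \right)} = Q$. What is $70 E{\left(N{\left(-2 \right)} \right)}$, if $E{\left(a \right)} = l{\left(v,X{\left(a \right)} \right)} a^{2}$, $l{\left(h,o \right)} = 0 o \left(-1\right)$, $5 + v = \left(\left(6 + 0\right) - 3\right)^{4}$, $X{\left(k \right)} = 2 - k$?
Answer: $0$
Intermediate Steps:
$v = 76$ ($v = -5 + \left(\left(6 + 0\right) - 3\right)^{4} = -5 + \left(6 - 3\right)^{4} = -5 + 3^{4} = -5 + 81 = 76$)
$l{\left(h,o \right)} = 0$ ($l{\left(h,o \right)} = 0 \left(-1\right) = 0$)
$E{\left(a \right)} = 0$ ($E{\left(a \right)} = 0 a^{2} = 0$)
$70 E{\left(N{\left(-2 \right)} \right)} = 70 \cdot 0 = 0$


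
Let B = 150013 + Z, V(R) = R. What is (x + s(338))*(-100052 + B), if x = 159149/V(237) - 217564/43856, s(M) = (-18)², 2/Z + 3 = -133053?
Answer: 8555217858403303607/172870879104 ≈ 4.9489e+7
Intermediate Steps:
Z = -1/66528 (Z = 2/(-3 - 133053) = 2/(-133056) = 2*(-1/133056) = -1/66528 ≈ -1.5031e-5)
s(M) = 324
x = 1732018969/2598468 (x = 159149/237 - 217564/43856 = 159149*(1/237) - 217564*1/43856 = 159149/237 - 54391/10964 = 1732018969/2598468 ≈ 666.55)
B = 9980064863/66528 (B = 150013 - 1/66528 = 9980064863/66528 ≈ 1.5001e+5)
(x + s(338))*(-100052 + B) = (1732018969/2598468 + 324)*(-100052 + 9980064863/66528) = (2573922601/2598468)*(3323805407/66528) = 8555217858403303607/172870879104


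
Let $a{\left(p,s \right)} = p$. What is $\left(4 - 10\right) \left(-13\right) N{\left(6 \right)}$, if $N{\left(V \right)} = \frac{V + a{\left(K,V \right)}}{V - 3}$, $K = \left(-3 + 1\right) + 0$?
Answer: $104$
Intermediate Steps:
$K = -2$ ($K = -2 + 0 = -2$)
$N{\left(V \right)} = \frac{-2 + V}{-3 + V}$ ($N{\left(V \right)} = \frac{V - 2}{V - 3} = \frac{-2 + V}{-3 + V}$)
$\left(4 - 10\right) \left(-13\right) N{\left(6 \right)} = \left(4 - 10\right) \left(-13\right) \frac{-2 + 6}{-3 + 6} = \left(-6\right) \left(-13\right) \frac{1}{3} \cdot 4 = 78 \cdot \frac{1}{3} \cdot 4 = 78 \cdot \frac{4}{3} = 104$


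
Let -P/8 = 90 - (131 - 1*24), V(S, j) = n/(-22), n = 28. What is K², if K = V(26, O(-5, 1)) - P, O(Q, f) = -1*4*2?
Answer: 2280100/121 ≈ 18844.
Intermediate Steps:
O(Q, f) = -8 (O(Q, f) = -4*2 = -8)
V(S, j) = -14/11 (V(S, j) = 28/(-22) = 28*(-1/22) = -14/11)
P = 136 (P = -8*(90 - (131 - 1*24)) = -8*(90 - (131 - 24)) = -8*(90 - 1*107) = -8*(90 - 107) = -8*(-17) = 136)
K = -1510/11 (K = -14/11 - 1*136 = -14/11 - 136 = -1510/11 ≈ -137.27)
K² = (-1510/11)² = 2280100/121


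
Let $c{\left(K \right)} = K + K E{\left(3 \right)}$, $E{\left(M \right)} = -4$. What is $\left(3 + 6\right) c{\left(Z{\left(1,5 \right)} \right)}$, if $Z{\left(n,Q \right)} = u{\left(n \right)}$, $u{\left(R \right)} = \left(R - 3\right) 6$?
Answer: $324$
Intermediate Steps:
$u{\left(R \right)} = -18 + 6 R$ ($u{\left(R \right)} = \left(-3 + R\right) 6 = -18 + 6 R$)
$Z{\left(n,Q \right)} = -18 + 6 n$
$c{\left(K \right)} = - 3 K$ ($c{\left(K \right)} = K + K \left(-4\right) = K - 4 K = - 3 K$)
$\left(3 + 6\right) c{\left(Z{\left(1,5 \right)} \right)} = \left(3 + 6\right) \left(- 3 \left(-18 + 6 \cdot 1\right)\right) = 9 \left(- 3 \left(-18 + 6\right)\right) = 9 \left(\left(-3\right) \left(-12\right)\right) = 9 \cdot 36 = 324$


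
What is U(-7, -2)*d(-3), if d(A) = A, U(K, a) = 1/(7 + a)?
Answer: -⅗ ≈ -0.60000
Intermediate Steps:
U(-7, -2)*d(-3) = -3/(7 - 2) = -3/5 = (⅕)*(-3) = -⅗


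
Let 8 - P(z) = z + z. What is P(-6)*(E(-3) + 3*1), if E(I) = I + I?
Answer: -60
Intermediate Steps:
P(z) = 8 - 2*z (P(z) = 8 - (z + z) = 8 - 2*z)
E(I) = 2*I
P(-6)*(E(-3) + 3*1) = (8 - 2*(-6))*(2*(-3) + 3*1) = (8 + 12)*(-6 + 3) = 20*(-3) = -60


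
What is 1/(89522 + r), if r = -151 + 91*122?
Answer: 1/100473 ≈ 9.9529e-6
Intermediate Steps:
r = 10951 (r = -151 + 11102 = 10951)
1/(89522 + r) = 1/(89522 + 10951) = 1/100473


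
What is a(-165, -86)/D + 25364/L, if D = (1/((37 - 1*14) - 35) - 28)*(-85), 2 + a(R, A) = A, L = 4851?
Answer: 721429124/138956895 ≈ 5.1917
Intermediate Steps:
a(R, A) = -2 + A
D = 28645/12 (D = (1/((37 - 14) - 35) - 28)*(-85) = (1/(23 - 35) - 28)*(-85) = (1/(-12) - 28)*(-85) = (-1/12 - 28)*(-85) = -337/12*(-85) = 28645/12 ≈ 2387.1)
a(-165, -86)/D + 25364/L = (-2 - 86)/(28645/12) + 25364/4851 = -88*12/28645 + 25364*(1/4851) = -1056/28645 + 25364/4851 = 721429124/138956895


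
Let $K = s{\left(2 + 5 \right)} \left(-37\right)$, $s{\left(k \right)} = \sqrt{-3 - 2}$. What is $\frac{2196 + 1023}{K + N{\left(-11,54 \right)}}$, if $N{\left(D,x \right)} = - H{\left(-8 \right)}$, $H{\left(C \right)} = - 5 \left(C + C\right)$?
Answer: $- \frac{17168}{883} + \frac{39701 i \sqrt{5}}{4415} \approx -19.443 + 20.107 i$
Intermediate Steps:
$s{\left(k \right)} = i \sqrt{5}$ ($s{\left(k \right)} = \sqrt{-5} = i \sqrt{5}$)
$H{\left(C \right)} = - 10 C$ ($H{\left(C \right)} = - 5 \cdot 2 C = - 10 C$)
$K = - 37 i \sqrt{5}$ ($K = i \sqrt{5} \left(-37\right) = - 37 i \sqrt{5} \approx - 82.734 i$)
$N{\left(D,x \right)} = -80$ ($N{\left(D,x \right)} = - \left(-10\right) \left(-8\right) = \left(-1\right) 80 = -80$)
$\frac{2196 + 1023}{K + N{\left(-11,54 \right)}} = \frac{2196 + 1023}{- 37 i \sqrt{5} - 80} = \frac{3219}{-80 - 37 i \sqrt{5}}$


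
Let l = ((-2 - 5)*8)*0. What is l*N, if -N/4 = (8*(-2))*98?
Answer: 0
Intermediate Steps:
N = 6272 (N = -4*8*(-2)*98 = -(-64)*98 = -4*(-1568) = 6272)
l = 0 (l = -7*8*0 = -56*0 = 0)
l*N = 0*6272 = 0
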